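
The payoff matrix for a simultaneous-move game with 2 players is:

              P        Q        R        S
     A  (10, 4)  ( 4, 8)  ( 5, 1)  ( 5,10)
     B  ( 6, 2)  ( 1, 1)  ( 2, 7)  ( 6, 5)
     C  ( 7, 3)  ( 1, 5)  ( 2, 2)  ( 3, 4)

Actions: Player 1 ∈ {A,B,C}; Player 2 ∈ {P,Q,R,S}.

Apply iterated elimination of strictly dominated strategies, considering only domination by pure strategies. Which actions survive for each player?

Survivors P1:{A,B} P2:{R,S}

P1 drop C (A beats it: P:10>7 Q:4>1 R:5>2 S:5>3)
P2 drop P (S beats it: A:10>4 B:5>2)
P2 drop Q (S beats it: A:10>8 B:5>1)
P1→{A,B} P2→{R,S}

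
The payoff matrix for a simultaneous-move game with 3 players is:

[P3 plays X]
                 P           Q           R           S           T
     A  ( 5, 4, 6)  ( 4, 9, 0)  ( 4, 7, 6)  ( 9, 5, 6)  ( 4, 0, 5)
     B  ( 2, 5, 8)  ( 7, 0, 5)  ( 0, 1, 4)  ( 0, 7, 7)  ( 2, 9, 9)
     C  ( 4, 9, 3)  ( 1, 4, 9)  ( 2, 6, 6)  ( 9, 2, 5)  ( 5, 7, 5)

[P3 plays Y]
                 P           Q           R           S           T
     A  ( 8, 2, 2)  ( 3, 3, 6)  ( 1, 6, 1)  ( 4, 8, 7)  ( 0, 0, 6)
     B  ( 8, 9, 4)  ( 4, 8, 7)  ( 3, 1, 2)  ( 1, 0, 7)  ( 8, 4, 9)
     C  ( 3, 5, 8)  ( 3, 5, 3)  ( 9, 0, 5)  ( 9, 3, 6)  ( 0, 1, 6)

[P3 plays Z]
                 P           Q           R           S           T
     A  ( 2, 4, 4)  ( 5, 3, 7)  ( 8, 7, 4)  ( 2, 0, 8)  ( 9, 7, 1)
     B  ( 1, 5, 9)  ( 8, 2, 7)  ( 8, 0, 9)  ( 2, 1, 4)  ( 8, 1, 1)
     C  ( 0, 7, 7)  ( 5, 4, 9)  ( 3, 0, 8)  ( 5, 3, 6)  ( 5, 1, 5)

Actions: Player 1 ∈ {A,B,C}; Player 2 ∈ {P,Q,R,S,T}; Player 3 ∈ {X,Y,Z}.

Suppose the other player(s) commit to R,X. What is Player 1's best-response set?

argmax u_1 = {A}

u_1(A vs R,X) = 4
u_1(B vs R,X) = 0
u_1(C vs R,X) = 2
max payoff 4 at {A}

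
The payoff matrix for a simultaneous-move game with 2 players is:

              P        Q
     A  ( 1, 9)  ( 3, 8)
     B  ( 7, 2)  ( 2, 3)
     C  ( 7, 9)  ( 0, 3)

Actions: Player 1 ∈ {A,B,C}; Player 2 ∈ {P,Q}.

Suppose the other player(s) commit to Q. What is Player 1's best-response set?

argmax u_1 = {A}

u_1(A vs Q) = 3
u_1(B vs Q) = 2
u_1(C vs Q) = 0
max payoff 3 at {A}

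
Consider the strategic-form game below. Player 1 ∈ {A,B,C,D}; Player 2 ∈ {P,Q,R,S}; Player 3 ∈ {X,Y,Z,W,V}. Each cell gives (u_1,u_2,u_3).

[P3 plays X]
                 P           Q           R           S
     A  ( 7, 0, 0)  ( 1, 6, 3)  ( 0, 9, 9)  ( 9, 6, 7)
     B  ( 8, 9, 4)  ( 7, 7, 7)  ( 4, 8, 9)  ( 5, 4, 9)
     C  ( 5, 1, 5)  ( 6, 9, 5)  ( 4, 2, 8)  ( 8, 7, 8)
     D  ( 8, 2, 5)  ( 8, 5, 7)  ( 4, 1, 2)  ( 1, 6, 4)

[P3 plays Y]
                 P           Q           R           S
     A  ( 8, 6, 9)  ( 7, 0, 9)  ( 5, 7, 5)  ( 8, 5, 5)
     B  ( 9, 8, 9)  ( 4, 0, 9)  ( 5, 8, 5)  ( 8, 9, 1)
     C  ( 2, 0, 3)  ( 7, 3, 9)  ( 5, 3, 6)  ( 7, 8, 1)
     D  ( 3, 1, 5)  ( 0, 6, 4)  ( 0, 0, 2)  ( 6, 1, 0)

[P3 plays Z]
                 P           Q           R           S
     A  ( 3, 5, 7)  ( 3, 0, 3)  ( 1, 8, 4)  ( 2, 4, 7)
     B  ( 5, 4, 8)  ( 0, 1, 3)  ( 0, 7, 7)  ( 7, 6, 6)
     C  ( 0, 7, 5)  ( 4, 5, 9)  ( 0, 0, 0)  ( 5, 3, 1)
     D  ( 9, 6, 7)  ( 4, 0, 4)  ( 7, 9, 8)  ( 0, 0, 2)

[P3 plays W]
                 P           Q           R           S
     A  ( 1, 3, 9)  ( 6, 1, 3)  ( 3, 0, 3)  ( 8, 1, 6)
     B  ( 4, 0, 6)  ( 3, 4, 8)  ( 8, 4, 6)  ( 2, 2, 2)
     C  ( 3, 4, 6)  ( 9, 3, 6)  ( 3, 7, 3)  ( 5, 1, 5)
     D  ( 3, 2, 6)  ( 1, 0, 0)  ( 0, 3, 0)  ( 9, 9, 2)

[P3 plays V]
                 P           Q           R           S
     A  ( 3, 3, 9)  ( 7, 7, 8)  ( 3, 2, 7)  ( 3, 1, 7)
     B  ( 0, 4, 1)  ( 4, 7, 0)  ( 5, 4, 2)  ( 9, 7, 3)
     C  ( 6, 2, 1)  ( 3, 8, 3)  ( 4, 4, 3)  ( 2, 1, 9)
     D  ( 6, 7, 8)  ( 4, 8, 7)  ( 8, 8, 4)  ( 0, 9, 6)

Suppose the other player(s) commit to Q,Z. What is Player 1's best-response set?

u_1(A vs Q,Z) = 3
u_1(B vs Q,Z) = 0
u_1(C vs Q,Z) = 4
u_1(D vs Q,Z) = 4
max payoff 4 at {C,D}

P1 best: {C,D}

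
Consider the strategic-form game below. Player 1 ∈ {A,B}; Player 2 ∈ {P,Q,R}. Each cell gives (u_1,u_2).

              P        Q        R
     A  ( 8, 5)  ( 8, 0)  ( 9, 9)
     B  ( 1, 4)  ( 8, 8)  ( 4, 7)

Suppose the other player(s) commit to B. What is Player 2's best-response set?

u_2(P vs B) = 4
u_2(Q vs B) = 8
u_2(R vs B) = 7
max payoff 8 at {Q}

P2 best: {Q}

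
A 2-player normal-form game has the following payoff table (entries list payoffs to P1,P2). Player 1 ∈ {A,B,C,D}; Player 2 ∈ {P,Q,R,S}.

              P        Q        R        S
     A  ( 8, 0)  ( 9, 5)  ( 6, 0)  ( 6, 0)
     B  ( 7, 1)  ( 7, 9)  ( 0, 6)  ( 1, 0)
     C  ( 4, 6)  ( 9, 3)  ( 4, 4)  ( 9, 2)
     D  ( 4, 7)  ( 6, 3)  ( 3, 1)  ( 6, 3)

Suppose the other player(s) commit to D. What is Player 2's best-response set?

BR_2 = {P}

u_2(P vs D) = 7
u_2(Q vs D) = 3
u_2(R vs D) = 1
u_2(S vs D) = 3
max payoff 7 at {P}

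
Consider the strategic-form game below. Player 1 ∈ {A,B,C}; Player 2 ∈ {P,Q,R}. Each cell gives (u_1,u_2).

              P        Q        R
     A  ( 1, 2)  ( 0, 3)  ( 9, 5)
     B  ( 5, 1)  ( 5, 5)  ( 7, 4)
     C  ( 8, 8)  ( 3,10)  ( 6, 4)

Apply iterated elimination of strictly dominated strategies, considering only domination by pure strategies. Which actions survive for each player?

P2 drop P (Q beats it: A:3>2 B:5>1 C:10>8)
P1 drop C (B beats it: Q:5>3 R:7>6)
P1→{A,B} P2→{Q,R}

IESDS → P1:{A,B} P2:{Q,R}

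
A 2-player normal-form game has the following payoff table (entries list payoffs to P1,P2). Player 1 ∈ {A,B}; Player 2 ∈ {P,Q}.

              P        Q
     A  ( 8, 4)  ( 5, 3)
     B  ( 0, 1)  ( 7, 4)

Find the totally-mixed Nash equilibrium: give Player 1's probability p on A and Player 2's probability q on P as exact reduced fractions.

(p,q) = (3/4, 1/5)

P1 indiff ⇒ q·8+(1-q)·5 = q·0+(1-q)·7 ⇒ q(8) = (1-q)(2) ⇒ q = 1/5
P2 indiff ⇒ p·4+(1-p)·1 = p·3+(1-p)·4 ⇒ p(1) = (1-p)(3) ⇒ p = 3/4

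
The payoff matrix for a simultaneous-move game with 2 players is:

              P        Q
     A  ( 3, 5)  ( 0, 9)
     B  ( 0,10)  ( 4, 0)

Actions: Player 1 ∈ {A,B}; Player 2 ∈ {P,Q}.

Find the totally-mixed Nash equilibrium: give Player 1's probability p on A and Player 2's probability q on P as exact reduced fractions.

P1 mixes 5/7 on A; P2 mixes 4/7 on P

P1 indiff ⇒ q·3+(1-q)·0 = q·0+(1-q)·4 ⇒ q(3) = (1-q)(4) ⇒ q = 4/7
P2 indiff ⇒ p·5+(1-p)·10 = p·9+(1-p)·0 ⇒ p(-4) = (1-p)(-10) ⇒ p = 5/7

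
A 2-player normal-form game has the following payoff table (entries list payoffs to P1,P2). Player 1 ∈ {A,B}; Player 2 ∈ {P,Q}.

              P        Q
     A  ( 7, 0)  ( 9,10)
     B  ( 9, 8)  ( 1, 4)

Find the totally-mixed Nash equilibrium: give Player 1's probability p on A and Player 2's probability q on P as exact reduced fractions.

p=2/7, q=4/5

P1 indiff ⇒ q·7+(1-q)·9 = q·9+(1-q)·1 ⇒ q(-2) = (1-q)(-8) ⇒ q = 4/5
P2 indiff ⇒ p·0+(1-p)·8 = p·10+(1-p)·4 ⇒ p(-10) = (1-p)(-4) ⇒ p = 2/7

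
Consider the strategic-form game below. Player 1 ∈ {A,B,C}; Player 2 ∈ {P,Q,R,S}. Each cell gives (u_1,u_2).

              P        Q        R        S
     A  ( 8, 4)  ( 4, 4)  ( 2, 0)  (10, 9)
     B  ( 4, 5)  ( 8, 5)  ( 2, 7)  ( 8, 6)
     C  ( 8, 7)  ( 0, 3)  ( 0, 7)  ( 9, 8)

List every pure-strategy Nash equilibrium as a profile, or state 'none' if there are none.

(A,P): not NE [P2→S gives 9>4]
(A,Q): not NE [P1→B gives 8>4; P2→S gives 9>4]
(A,R): not NE [P2→S gives 9>0]
(A,S): NE
(B,P): not NE [P1→C gives 8>4; P2→R gives 7>5]
(B,Q): not NE [P2→R gives 7>5]
(B,R): NE
(B,S): not NE [P1→A gives 10>8; P2→R gives 7>6]
(C,P): not NE [P2→S gives 8>7]
(C,Q): not NE [P1→B gives 8>0; P2→S gives 8>3]
(C,R): not NE [P1→B gives 2>0; P2→S gives 8>7]
(C,S): not NE [P1→A gives 10>9]

PSNE = {(A,S), (B,R)}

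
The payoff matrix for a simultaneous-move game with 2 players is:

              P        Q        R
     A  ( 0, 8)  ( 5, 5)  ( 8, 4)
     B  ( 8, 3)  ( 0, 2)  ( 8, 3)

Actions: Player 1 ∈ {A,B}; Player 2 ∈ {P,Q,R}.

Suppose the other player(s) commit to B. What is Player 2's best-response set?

u_2(P vs B) = 3
u_2(Q vs B) = 2
u_2(R vs B) = 3
max payoff 3 at {P,R}

argmax u_2 = {P,R}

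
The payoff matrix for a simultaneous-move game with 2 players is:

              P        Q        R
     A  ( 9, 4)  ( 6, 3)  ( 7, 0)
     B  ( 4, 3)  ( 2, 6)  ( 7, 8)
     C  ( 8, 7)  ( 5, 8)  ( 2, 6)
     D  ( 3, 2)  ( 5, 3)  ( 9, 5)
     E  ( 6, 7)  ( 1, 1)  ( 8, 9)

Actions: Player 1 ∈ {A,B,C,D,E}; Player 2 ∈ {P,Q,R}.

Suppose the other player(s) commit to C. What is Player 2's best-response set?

BR_2 = {Q}

u_2(P vs C) = 7
u_2(Q vs C) = 8
u_2(R vs C) = 6
max payoff 8 at {Q}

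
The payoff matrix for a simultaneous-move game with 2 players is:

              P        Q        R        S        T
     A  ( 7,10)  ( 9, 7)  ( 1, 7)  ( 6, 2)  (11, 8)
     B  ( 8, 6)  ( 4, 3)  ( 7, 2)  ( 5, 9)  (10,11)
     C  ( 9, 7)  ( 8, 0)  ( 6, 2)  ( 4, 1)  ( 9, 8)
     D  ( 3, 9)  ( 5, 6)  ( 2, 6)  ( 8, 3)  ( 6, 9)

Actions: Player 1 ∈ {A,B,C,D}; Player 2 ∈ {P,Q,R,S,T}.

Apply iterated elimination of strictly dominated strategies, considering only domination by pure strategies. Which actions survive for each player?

P2 drop Q (P beats it: A:10>7 B:6>3 C:7>0 D:9>6)
P2 drop R (P beats it: A:10>7 B:6>2 C:7>2 D:9>6)
P2 drop S (T beats it: A:8>2 B:11>9 C:8>1 D:9>3)
P1 drop D (A beats it: P:7>3 T:11>6)
P1→{A,B,C} P2→{P,T}

IESDS → P1:{A,B,C} P2:{P,T}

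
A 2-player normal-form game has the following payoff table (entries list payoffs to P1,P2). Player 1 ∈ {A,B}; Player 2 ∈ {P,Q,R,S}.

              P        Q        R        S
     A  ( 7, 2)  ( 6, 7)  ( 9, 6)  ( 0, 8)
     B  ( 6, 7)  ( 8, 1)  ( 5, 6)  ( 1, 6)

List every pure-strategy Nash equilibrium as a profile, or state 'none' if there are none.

PSNE: ∅

(A,P): not NE [P2→S gives 8>2]
(A,Q): not NE [P1→B gives 8>6; P2→S gives 8>7]
(A,R): not NE [P2→S gives 8>6]
(A,S): not NE [P1→B gives 1>0]
(B,P): not NE [P1→A gives 7>6]
(B,Q): not NE [P2→P gives 7>1]
(B,R): not NE [P1→A gives 9>5; P2→P gives 7>6]
(B,S): not NE [P2→P gives 7>6]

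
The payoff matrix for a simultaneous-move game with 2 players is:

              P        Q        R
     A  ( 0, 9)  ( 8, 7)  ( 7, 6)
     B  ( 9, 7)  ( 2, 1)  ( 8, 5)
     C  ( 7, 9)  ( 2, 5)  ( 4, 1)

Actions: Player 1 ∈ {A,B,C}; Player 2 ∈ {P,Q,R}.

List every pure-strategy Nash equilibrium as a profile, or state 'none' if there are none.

Nash profiles: (B,P)

(A,P): not NE [P1→B gives 9>0]
(A,Q): not NE [P2→P gives 9>7]
(A,R): not NE [P1→B gives 8>7; P2→P gives 9>6]
(B,P): NE
(B,Q): not NE [P1→A gives 8>2; P2→P gives 7>1]
(B,R): not NE [P2→P gives 7>5]
(C,P): not NE [P1→B gives 9>7]
(C,Q): not NE [P1→A gives 8>2; P2→P gives 9>5]
(C,R): not NE [P1→B gives 8>4; P2→P gives 9>1]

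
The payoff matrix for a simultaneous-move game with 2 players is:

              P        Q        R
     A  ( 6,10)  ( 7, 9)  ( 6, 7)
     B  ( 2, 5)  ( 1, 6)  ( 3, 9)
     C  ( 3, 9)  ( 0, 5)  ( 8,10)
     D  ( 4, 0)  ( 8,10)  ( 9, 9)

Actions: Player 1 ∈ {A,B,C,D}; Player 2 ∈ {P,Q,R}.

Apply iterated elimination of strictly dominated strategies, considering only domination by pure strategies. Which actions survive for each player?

Remaining: P1:{A,D} P2:{P,Q}

P1 drop B (A beats it: P:6>2 Q:7>1 R:6>3)
P1 drop C (D beats it: P:4>3 Q:8>0 R:9>8)
P2 drop R (Q beats it: A:9>7 D:10>9)
P1→{A,D} P2→{P,Q}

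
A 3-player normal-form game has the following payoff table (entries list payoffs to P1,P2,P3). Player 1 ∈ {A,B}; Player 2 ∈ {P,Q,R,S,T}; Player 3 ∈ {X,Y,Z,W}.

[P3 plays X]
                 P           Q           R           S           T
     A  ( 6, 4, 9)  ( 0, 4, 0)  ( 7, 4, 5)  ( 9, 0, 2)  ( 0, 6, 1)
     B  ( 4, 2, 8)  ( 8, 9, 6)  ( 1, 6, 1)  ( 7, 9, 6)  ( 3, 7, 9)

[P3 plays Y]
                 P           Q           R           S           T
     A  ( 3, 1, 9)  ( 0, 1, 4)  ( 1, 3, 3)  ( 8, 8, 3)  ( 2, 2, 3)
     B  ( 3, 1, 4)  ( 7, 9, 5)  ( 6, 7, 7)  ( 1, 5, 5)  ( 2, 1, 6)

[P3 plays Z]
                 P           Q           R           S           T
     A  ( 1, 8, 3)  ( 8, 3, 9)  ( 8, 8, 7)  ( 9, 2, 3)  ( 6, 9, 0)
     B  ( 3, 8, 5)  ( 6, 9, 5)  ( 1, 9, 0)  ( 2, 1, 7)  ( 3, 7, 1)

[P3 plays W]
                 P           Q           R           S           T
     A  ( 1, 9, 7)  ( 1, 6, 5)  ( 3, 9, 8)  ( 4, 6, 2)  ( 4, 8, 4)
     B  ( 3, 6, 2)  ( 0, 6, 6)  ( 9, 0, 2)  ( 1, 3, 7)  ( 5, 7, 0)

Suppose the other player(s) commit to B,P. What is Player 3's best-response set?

u_3(X vs B,P) = 8
u_3(Y vs B,P) = 4
u_3(Z vs B,P) = 5
u_3(W vs B,P) = 2
max payoff 8 at {X}

argmax u_3 = {X}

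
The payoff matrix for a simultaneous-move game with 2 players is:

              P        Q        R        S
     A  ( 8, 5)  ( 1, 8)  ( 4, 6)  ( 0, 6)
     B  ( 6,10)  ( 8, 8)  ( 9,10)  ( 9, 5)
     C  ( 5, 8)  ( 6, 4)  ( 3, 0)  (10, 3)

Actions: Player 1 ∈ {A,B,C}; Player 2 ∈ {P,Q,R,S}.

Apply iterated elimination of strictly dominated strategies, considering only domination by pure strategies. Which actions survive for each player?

P2 drop S (Q beats it: A:8>6 B:8>5 C:4>3)
P1 drop C (B beats it: P:6>5 Q:8>6 R:9>3)
P1→{A,B} P2→{P,Q,R}

Survivors P1:{A,B} P2:{P,Q,R}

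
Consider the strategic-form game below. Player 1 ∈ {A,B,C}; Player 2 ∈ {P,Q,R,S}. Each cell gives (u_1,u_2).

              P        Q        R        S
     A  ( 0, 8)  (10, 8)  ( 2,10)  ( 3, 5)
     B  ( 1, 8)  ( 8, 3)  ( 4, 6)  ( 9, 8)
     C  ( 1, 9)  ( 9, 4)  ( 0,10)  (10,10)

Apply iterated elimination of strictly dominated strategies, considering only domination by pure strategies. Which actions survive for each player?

P2 drop Q (R beats it: A:10>8 B:6>3 C:10>4)
P1 drop A (B beats it: P:1>0 R:4>2 S:9>3)
P1→{B,C} P2→{P,R,S}

IESDS → P1:{B,C} P2:{P,R,S}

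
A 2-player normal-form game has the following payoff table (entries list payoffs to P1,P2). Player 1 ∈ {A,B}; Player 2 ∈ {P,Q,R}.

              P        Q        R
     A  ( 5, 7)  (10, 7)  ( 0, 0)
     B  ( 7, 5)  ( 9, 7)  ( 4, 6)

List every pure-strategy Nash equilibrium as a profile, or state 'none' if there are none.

NE set: (A,Q)

(A,P): not NE [P1→B gives 7>5]
(A,Q): NE
(A,R): not NE [P1→B gives 4>0; P2→Q gives 7>0]
(B,P): not NE [P2→Q gives 7>5]
(B,Q): not NE [P1→A gives 10>9]
(B,R): not NE [P2→Q gives 7>6]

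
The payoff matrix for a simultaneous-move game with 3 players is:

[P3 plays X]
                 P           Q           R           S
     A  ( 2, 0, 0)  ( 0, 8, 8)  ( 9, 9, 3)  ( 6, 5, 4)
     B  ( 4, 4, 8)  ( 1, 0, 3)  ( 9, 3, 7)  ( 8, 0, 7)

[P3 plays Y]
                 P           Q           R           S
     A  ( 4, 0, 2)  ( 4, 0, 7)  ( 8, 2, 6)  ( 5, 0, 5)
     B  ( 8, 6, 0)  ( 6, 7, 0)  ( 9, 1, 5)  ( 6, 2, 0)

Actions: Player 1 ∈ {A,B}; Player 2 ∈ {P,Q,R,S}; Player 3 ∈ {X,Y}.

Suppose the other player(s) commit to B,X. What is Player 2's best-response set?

BR_2 = {P}

u_2(P vs B,X) = 4
u_2(Q vs B,X) = 0
u_2(R vs B,X) = 3
u_2(S vs B,X) = 0
max payoff 4 at {P}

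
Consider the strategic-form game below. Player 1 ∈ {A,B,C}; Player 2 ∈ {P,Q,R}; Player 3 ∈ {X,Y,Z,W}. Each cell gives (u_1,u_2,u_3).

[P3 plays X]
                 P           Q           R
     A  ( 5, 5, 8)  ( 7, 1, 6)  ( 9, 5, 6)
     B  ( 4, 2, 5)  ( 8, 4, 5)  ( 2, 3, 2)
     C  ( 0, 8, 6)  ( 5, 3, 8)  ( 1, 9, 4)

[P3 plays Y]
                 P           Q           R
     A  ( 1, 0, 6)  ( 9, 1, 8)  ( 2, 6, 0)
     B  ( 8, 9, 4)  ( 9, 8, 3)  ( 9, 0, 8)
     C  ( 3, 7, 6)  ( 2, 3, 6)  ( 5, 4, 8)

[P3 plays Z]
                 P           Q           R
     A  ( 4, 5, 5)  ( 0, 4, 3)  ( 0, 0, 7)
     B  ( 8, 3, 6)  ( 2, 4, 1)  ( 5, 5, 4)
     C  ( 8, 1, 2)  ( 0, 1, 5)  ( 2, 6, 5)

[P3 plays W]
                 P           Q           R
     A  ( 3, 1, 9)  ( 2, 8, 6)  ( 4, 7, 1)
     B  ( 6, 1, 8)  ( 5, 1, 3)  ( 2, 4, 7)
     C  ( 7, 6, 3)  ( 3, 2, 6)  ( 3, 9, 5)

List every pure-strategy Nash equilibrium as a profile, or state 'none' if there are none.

NE set: (B,Q,X)

(A,P,X): not NE [P3→W gives 9>8]
(A,P,Y): not NE [P1→B gives 8>1; P2→R gives 6>0; P3→W gives 9>6]
(A,P,Z): not NE [P1→C gives 8>4; P3→W gives 9>5]
(A,P,W): not NE [P1→C gives 7>3; P2→Q gives 8>1]
(A,Q,X): not NE [P1→B gives 8>7; P2→R gives 5>1; P3→Y gives 8>6]
(A,Q,Y): not NE [P2→R gives 6>1]
(A,Q,Z): not NE [P1→B gives 2>0; P2→P gives 5>4; P3→Y gives 8>3]
(A,Q,W): not NE [P1→B gives 5>2; P3→Y gives 8>6]
(A,R,X): not NE [P3→Z gives 7>6]
(A,R,Y): not NE [P1→B gives 9>2; P3→Z gives 7>0]
(A,R,Z): not NE [P1→B gives 5>0; P2→P gives 5>0]
(A,R,W): not NE [P2→Q gives 8>7; P3→Z gives 7>1]
(B,P,X): not NE [P1→A gives 5>4; P2→Q gives 4>2; P3→W gives 8>5]
(B,P,Y): not NE [P3→W gives 8>4]
(B,P,Z): not NE [P2→R gives 5>3; P3→W gives 8>6]
(B,P,W): not NE [P1→C gives 7>6; P2→R gives 4>1]
(B,Q,X): NE
(B,Q,Y): not NE [P2→P gives 9>8; P3→X gives 5>3]
(B,Q,Z): not NE [P2→R gives 5>4; P3→X gives 5>1]
(B,Q,W): not NE [P2→R gives 4>1; P3→X gives 5>3]
(B,R,X): not NE [P1→A gives 9>2; P2→Q gives 4>3; P3→Y gives 8>2]
(B,R,Y): not NE [P2→P gives 9>0]
(B,R,Z): not NE [P3→Y gives 8>4]
(B,R,W): not NE [P1→A gives 4>2; P3→Y gives 8>7]
(C,P,X): not NE [P1→A gives 5>0; P2→R gives 9>8]
(C,P,Y): not NE [P1→B gives 8>3]
(C,P,Z): not NE [P2→R gives 6>1; P3→Y gives 6>2]
(C,P,W): not NE [P2→R gives 9>6; P3→Y gives 6>3]
(C,Q,X): not NE [P1→B gives 8>5; P2→R gives 9>3]
(C,Q,Y): not NE [P1→B gives 9>2; P2→P gives 7>3; P3→X gives 8>6]
(C,Q,Z): not NE [P1→B gives 2>0; P2→R gives 6>1; P3→X gives 8>5]
(C,Q,W): not NE [P1→B gives 5>3; P2→R gives 9>2; P3→X gives 8>6]
(C,R,X): not NE [P1→A gives 9>1; P3→Y gives 8>4]
(C,R,Y): not NE [P1→B gives 9>5; P2→P gives 7>4]
(C,R,Z): not NE [P1→B gives 5>2; P3→Y gives 8>5]
(C,R,W): not NE [P1→A gives 4>3; P3→Y gives 8>5]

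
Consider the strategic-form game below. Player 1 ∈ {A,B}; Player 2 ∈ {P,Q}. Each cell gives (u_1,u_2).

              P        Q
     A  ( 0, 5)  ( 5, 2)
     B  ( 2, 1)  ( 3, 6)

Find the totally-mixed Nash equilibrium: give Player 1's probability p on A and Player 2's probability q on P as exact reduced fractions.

(p,q) = (5/8, 1/2)

P1 indiff ⇒ q·0+(1-q)·5 = q·2+(1-q)·3 ⇒ q(-2) = (1-q)(-2) ⇒ q = 1/2
P2 indiff ⇒ p·5+(1-p)·1 = p·2+(1-p)·6 ⇒ p(3) = (1-p)(5) ⇒ p = 5/8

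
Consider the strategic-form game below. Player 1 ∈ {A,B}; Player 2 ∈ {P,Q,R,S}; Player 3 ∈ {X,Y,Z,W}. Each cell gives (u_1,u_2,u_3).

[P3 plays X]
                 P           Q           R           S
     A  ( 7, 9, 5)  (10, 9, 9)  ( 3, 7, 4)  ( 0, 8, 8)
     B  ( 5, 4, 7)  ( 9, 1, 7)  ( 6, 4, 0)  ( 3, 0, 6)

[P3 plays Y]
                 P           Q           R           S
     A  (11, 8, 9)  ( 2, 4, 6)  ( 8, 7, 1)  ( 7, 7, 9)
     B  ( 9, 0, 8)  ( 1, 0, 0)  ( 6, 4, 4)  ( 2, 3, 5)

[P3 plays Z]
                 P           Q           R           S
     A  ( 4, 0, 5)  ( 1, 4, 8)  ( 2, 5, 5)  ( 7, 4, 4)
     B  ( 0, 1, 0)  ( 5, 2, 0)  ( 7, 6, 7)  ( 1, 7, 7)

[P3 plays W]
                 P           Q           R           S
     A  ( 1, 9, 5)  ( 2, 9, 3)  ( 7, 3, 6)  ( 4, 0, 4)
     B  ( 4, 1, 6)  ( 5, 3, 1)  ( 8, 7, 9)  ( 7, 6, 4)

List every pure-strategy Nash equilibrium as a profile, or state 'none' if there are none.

PSNE = {(A,P,Y), (A,Q,X), (B,R,W)}

(A,P,X): not NE [P3→Y gives 9>5]
(A,P,Y): NE
(A,P,Z): not NE [P2→R gives 5>0; P3→Y gives 9>5]
(A,P,W): not NE [P1→B gives 4>1; P3→Y gives 9>5]
(A,Q,X): NE
(A,Q,Y): not NE [P2→P gives 8>4; P3→X gives 9>6]
(A,Q,Z): not NE [P1→B gives 5>1; P2→R gives 5>4; P3→X gives 9>8]
(A,Q,W): not NE [P1→B gives 5>2; P3→X gives 9>3]
(A,R,X): not NE [P1→B gives 6>3; P2→Q gives 9>7; P3→W gives 6>4]
(A,R,Y): not NE [P2→P gives 8>7; P3→W gives 6>1]
(A,R,Z): not NE [P1→B gives 7>2; P3→W gives 6>5]
(A,R,W): not NE [P1→B gives 8>7; P2→Q gives 9>3]
(A,S,X): not NE [P1→B gives 3>0; P2→Q gives 9>8; P3→Y gives 9>8]
(A,S,Y): not NE [P2→P gives 8>7]
(A,S,Z): not NE [P2→R gives 5>4; P3→Y gives 9>4]
(A,S,W): not NE [P1→B gives 7>4; P2→Q gives 9>0; P3→Y gives 9>4]
(B,P,X): not NE [P1→A gives 7>5; P3→Y gives 8>7]
(B,P,Y): not NE [P1→A gives 11>9; P2→R gives 4>0]
(B,P,Z): not NE [P1→A gives 4>0; P2→S gives 7>1; P3→Y gives 8>0]
(B,P,W): not NE [P2→R gives 7>1; P3→Y gives 8>6]
(B,Q,X): not NE [P1→A gives 10>9; P2→R gives 4>1]
(B,Q,Y): not NE [P1→A gives 2>1; P2→R gives 4>0; P3→X gives 7>0]
(B,Q,Z): not NE [P2→S gives 7>2; P3→X gives 7>0]
(B,Q,W): not NE [P2→R gives 7>3; P3→X gives 7>1]
(B,R,X): not NE [P3→W gives 9>0]
(B,R,Y): not NE [P1→A gives 8>6; P3→W gives 9>4]
(B,R,Z): not NE [P2→S gives 7>6; P3→W gives 9>7]
(B,R,W): NE
(B,S,X): not NE [P2→R gives 4>0; P3→Z gives 7>6]
(B,S,Y): not NE [P1→A gives 7>2; P2→R gives 4>3; P3→Z gives 7>5]
(B,S,Z): not NE [P1→A gives 7>1]
(B,S,W): not NE [P2→R gives 7>6; P3→Z gives 7>4]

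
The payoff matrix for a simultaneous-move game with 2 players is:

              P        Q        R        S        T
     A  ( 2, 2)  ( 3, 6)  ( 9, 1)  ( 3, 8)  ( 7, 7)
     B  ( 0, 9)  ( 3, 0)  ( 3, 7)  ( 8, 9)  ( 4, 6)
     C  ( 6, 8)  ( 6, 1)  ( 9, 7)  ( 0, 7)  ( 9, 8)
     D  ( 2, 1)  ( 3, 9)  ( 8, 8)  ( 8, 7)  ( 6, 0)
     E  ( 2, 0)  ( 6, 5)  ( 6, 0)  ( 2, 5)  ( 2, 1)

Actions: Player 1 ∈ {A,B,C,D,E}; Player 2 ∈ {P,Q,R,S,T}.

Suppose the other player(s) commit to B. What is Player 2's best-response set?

P2 best: {P,S}

u_2(P vs B) = 9
u_2(Q vs B) = 0
u_2(R vs B) = 7
u_2(S vs B) = 9
u_2(T vs B) = 6
max payoff 9 at {P,S}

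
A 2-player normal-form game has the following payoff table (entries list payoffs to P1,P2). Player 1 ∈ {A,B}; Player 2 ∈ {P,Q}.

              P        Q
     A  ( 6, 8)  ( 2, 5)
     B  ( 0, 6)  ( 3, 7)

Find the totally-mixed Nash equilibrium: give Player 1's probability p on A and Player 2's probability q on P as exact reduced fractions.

P1 indiff ⇒ q·6+(1-q)·2 = q·0+(1-q)·3 ⇒ q(6) = (1-q)(1) ⇒ q = 1/7
P2 indiff ⇒ p·8+(1-p)·6 = p·5+(1-p)·7 ⇒ p(3) = (1-p)(1) ⇒ p = 1/4

P1 mixes 1/4 on A; P2 mixes 1/7 on P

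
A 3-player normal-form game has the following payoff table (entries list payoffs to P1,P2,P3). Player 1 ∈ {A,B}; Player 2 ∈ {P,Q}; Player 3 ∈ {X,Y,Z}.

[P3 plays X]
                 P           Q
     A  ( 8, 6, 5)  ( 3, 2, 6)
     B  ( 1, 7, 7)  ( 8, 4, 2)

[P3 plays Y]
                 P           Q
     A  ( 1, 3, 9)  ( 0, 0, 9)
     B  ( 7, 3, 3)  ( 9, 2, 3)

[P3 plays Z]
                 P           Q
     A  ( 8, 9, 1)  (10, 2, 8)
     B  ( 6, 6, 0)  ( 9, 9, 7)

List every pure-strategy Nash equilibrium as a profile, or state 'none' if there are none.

Equilibria: none

(A,P,X): not NE [P3→Y gives 9>5]
(A,P,Y): not NE [P1→B gives 7>1]
(A,P,Z): not NE [P3→Y gives 9>1]
(A,Q,X): not NE [P1→B gives 8>3; P2→P gives 6>2; P3→Y gives 9>6]
(A,Q,Y): not NE [P1→B gives 9>0; P2→P gives 3>0]
(A,Q,Z): not NE [P2→P gives 9>2; P3→Y gives 9>8]
(B,P,X): not NE [P1→A gives 8>1]
(B,P,Y): not NE [P3→X gives 7>3]
(B,P,Z): not NE [P1→A gives 8>6; P2→Q gives 9>6; P3→X gives 7>0]
(B,Q,X): not NE [P2→P gives 7>4; P3→Z gives 7>2]
(B,Q,Y): not NE [P2→P gives 3>2; P3→Z gives 7>3]
(B,Q,Z): not NE [P1→A gives 10>9]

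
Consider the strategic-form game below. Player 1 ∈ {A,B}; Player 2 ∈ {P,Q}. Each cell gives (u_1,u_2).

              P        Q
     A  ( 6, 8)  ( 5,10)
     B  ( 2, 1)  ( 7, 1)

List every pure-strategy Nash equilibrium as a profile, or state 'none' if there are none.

Nash profiles: (B,Q)

(A,P): not NE [P2→Q gives 10>8]
(A,Q): not NE [P1→B gives 7>5]
(B,P): not NE [P1→A gives 6>2]
(B,Q): NE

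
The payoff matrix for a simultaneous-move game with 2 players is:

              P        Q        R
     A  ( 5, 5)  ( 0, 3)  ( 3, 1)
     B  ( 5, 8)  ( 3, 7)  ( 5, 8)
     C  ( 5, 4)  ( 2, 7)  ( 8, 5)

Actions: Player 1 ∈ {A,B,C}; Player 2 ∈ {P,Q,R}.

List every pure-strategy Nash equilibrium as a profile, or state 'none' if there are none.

NE set: (A,P), (B,P)

(A,P): NE
(A,Q): not NE [P1→B gives 3>0; P2→P gives 5>3]
(A,R): not NE [P1→C gives 8>3; P2→P gives 5>1]
(B,P): NE
(B,Q): not NE [P2→R gives 8>7]
(B,R): not NE [P1→C gives 8>5]
(C,P): not NE [P2→Q gives 7>4]
(C,Q): not NE [P1→B gives 3>2]
(C,R): not NE [P2→Q gives 7>5]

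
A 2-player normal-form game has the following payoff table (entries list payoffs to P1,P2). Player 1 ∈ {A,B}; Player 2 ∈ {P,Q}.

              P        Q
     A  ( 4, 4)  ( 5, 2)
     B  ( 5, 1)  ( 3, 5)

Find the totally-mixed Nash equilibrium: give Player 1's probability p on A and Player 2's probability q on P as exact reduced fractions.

P1 indiff ⇒ q·4+(1-q)·5 = q·5+(1-q)·3 ⇒ q(-1) = (1-q)(-2) ⇒ q = 2/3
P2 indiff ⇒ p·4+(1-p)·1 = p·2+(1-p)·5 ⇒ p(2) = (1-p)(4) ⇒ p = 2/3

(p,q) = (2/3, 2/3)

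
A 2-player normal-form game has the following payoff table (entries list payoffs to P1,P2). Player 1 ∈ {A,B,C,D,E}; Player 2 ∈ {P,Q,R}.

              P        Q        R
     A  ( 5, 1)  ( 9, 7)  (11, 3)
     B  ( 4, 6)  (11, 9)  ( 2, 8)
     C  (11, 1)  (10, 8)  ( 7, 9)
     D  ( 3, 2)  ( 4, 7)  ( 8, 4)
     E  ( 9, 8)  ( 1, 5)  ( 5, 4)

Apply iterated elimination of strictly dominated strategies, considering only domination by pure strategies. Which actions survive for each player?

P1 drop D (A beats it: P:5>3 Q:9>4 R:11>8)
P1 drop E (C beats it: P:11>9 Q:10>1 R:7>5)
P2 drop P (Q beats it: A:7>1 B:9>6 C:8>1)
P1→{A,B,C} P2→{Q,R}

IESDS → P1:{A,B,C} P2:{Q,R}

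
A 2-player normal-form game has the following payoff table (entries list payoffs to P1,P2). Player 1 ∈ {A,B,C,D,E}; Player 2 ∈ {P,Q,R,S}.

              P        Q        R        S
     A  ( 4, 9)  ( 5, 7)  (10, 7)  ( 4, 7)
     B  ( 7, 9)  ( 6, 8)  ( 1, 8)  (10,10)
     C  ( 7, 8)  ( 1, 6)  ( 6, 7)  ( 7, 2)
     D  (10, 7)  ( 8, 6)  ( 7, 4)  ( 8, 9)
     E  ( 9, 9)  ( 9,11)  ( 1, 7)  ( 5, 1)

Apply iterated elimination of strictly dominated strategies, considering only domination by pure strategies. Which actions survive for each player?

Survivors P1:{B,D,E} P2:{P,Q,S}

P1 drop C (D beats it: P:10>7 Q:8>1 R:7>6 S:8>7)
P2 drop R (P beats it: A:9>7 B:9>8 D:7>4 E:9>7)
P1 drop A (B beats it: P:7>4 Q:6>5 S:10>4)
P1→{B,D,E} P2→{P,Q,S}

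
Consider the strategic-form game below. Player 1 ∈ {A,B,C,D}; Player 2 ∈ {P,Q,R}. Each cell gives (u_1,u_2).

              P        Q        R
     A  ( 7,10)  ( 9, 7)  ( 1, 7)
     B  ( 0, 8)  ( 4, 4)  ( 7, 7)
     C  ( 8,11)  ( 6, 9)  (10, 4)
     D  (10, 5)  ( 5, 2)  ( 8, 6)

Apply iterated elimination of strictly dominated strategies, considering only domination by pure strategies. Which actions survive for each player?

Remaining: P1:{C,D} P2:{P,R}

P1 drop B (C beats it: P:8>0 Q:6>4 R:10>7)
P2 drop Q (P beats it: A:10>7 C:11>9 D:5>2)
P1 drop A (C beats it: P:8>7 R:10>1)
P1→{C,D} P2→{P,R}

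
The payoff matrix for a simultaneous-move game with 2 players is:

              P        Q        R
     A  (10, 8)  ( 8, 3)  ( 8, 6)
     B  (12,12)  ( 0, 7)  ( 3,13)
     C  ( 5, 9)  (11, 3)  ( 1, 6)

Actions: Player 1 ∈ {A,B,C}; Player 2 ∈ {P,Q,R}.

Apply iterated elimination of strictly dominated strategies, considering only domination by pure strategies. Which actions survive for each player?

P2 drop Q (P beats it: A:8>3 B:12>7 C:9>3)
P1 drop C (A beats it: P:10>5 R:8>1)
P1→{A,B} P2→{P,R}

IESDS → P1:{A,B} P2:{P,R}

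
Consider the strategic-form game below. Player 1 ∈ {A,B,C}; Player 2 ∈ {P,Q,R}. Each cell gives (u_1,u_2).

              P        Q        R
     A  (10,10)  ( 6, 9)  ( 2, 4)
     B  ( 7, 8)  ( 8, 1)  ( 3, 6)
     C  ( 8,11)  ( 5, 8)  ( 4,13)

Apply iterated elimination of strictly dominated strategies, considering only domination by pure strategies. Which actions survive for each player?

Remaining: P1:{A,C} P2:{P,R}

P2 drop Q (P beats it: A:10>9 B:8>1 C:11>8)
P1 drop B (C beats it: P:8>7 R:4>3)
P1→{A,C} P2→{P,R}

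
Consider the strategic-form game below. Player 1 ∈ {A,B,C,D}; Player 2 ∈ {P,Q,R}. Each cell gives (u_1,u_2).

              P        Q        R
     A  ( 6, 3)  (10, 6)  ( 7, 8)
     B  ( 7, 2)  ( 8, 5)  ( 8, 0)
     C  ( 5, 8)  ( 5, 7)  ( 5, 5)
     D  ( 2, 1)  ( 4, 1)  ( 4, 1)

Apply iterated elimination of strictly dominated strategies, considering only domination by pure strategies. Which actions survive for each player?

Survivors P1:{A,B} P2:{Q,R}

P1 drop C (A beats it: P:6>5 Q:10>5 R:7>5)
P1 drop D (A beats it: P:6>2 Q:10>4 R:7>4)
P2 drop P (Q beats it: A:6>3 B:5>2)
P1→{A,B} P2→{Q,R}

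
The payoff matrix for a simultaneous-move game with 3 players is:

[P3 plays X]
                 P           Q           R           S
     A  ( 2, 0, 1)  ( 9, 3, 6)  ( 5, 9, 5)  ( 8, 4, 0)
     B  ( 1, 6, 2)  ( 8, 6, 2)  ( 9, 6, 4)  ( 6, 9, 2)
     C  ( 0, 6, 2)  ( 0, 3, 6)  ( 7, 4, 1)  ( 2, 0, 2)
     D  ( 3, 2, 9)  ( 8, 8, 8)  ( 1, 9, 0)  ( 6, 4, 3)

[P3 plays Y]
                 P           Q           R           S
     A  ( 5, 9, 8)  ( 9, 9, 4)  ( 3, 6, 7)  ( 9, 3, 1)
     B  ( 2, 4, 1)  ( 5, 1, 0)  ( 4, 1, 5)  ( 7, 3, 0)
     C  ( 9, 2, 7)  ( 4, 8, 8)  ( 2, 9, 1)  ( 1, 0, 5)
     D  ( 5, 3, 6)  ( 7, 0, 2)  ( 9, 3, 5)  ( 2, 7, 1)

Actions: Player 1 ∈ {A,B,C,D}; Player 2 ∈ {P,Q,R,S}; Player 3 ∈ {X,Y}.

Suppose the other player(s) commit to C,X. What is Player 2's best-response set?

u_2(P vs C,X) = 6
u_2(Q vs C,X) = 3
u_2(R vs C,X) = 4
u_2(S vs C,X) = 0
max payoff 6 at {P}

argmax u_2 = {P}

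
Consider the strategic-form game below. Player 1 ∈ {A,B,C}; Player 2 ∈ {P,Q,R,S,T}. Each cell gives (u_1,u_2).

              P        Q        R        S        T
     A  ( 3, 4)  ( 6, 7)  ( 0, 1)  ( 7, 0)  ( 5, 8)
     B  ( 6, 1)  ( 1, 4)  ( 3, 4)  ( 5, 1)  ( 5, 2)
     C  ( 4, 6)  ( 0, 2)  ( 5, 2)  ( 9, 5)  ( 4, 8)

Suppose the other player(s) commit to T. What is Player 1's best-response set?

P1 best: {A,B}

u_1(A vs T) = 5
u_1(B vs T) = 5
u_1(C vs T) = 4
max payoff 5 at {A,B}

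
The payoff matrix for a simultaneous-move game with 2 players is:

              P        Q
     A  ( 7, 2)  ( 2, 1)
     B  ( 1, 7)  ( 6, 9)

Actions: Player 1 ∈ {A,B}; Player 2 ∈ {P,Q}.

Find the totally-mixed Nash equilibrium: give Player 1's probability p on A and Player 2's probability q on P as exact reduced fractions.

P1 indiff ⇒ q·7+(1-q)·2 = q·1+(1-q)·6 ⇒ q(6) = (1-q)(4) ⇒ q = 2/5
P2 indiff ⇒ p·2+(1-p)·7 = p·1+(1-p)·9 ⇒ p(1) = (1-p)(2) ⇒ p = 2/3

P1 mixes 2/3 on A; P2 mixes 2/5 on P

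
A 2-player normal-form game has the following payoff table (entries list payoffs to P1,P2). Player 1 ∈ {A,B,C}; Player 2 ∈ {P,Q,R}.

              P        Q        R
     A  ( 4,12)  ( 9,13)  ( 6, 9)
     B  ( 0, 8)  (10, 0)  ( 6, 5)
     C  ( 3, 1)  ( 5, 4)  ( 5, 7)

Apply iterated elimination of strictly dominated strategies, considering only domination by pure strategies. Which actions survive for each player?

IESDS → P1:{A,B} P2:{P,Q}

P1 drop C (A beats it: P:4>3 Q:9>5 R:6>5)
P2 drop R (P beats it: A:12>9 B:8>5)
P1→{A,B} P2→{P,Q}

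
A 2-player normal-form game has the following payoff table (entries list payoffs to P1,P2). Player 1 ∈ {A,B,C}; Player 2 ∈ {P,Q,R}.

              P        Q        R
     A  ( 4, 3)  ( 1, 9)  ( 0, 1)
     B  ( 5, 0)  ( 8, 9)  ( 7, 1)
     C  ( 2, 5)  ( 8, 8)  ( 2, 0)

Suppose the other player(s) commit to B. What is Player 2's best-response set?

BR_2 = {Q}

u_2(P vs B) = 0
u_2(Q vs B) = 9
u_2(R vs B) = 1
max payoff 9 at {Q}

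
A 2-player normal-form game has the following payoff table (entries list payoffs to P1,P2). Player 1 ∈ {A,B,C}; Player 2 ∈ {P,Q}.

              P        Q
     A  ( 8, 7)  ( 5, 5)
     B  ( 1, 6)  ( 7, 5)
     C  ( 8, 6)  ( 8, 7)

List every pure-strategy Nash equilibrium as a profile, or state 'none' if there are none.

Nash profiles: (A,P), (C,Q)

(A,P): NE
(A,Q): not NE [P1→C gives 8>5; P2→P gives 7>5]
(B,P): not NE [P1→C gives 8>1]
(B,Q): not NE [P1→C gives 8>7; P2→P gives 6>5]
(C,P): not NE [P2→Q gives 7>6]
(C,Q): NE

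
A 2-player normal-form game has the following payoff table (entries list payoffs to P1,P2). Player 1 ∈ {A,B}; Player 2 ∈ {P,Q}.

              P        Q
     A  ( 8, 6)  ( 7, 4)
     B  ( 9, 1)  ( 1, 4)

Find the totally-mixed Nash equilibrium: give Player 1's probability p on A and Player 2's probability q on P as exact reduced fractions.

P1 indiff ⇒ q·8+(1-q)·7 = q·9+(1-q)·1 ⇒ q(-1) = (1-q)(-6) ⇒ q = 6/7
P2 indiff ⇒ p·6+(1-p)·1 = p·4+(1-p)·4 ⇒ p(2) = (1-p)(3) ⇒ p = 3/5

p=3/5, q=6/7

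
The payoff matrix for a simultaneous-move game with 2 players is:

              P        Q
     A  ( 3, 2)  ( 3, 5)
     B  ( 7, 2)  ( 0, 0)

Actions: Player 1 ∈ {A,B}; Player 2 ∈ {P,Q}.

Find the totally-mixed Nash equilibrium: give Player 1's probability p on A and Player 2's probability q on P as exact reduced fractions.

p=2/5, q=3/7

P1 indiff ⇒ q·3+(1-q)·3 = q·7+(1-q)·0 ⇒ q(-4) = (1-q)(-3) ⇒ q = 3/7
P2 indiff ⇒ p·2+(1-p)·2 = p·5+(1-p)·0 ⇒ p(-3) = (1-p)(-2) ⇒ p = 2/5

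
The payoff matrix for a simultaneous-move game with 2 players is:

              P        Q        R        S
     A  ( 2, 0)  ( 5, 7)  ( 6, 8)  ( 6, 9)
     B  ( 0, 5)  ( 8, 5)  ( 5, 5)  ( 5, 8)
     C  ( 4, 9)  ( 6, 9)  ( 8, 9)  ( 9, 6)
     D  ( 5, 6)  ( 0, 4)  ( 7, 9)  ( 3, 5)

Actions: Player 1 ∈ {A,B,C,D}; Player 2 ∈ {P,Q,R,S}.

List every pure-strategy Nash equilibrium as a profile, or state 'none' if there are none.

(A,P): not NE [P1→D gives 5>2; P2→S gives 9>0]
(A,Q): not NE [P1→B gives 8>5; P2→S gives 9>7]
(A,R): not NE [P1→C gives 8>6; P2→S gives 9>8]
(A,S): not NE [P1→C gives 9>6]
(B,P): not NE [P1→D gives 5>0; P2→S gives 8>5]
(B,Q): not NE [P2→S gives 8>5]
(B,R): not NE [P1→C gives 8>5; P2→S gives 8>5]
(B,S): not NE [P1→C gives 9>5]
(C,P): not NE [P1→D gives 5>4]
(C,Q): not NE [P1→B gives 8>6]
(C,R): NE
(C,S): not NE [P2→R gives 9>6]
(D,P): not NE [P2→R gives 9>6]
(D,Q): not NE [P1→B gives 8>0; P2→R gives 9>4]
(D,R): not NE [P1→C gives 8>7]
(D,S): not NE [P1→C gives 9>3; P2→R gives 9>5]

PSNE = {(C,R)}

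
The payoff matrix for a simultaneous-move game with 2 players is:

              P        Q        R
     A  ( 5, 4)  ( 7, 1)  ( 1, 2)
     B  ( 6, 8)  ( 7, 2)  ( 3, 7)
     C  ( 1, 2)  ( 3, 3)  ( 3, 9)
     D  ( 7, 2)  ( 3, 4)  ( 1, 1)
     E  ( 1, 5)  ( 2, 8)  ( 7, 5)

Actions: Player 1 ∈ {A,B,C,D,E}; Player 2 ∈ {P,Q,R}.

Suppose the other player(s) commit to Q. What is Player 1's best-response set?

u_1(A vs Q) = 7
u_1(B vs Q) = 7
u_1(C vs Q) = 3
u_1(D vs Q) = 3
u_1(E vs Q) = 2
max payoff 7 at {A,B}

argmax u_1 = {A,B}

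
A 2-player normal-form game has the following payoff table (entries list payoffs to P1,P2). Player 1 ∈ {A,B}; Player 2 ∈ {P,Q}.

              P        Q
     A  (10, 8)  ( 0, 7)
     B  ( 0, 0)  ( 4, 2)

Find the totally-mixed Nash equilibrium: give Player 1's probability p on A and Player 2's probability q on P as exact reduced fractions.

P1 mixes 2/3 on A; P2 mixes 2/7 on P

P1 indiff ⇒ q·10+(1-q)·0 = q·0+(1-q)·4 ⇒ q(10) = (1-q)(4) ⇒ q = 2/7
P2 indiff ⇒ p·8+(1-p)·0 = p·7+(1-p)·2 ⇒ p(1) = (1-p)(2) ⇒ p = 2/3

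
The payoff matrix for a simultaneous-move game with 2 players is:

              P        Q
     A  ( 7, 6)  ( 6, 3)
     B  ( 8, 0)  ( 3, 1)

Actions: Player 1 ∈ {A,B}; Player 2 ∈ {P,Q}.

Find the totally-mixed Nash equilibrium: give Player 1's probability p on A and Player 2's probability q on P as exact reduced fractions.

P1 mixes 1/4 on A; P2 mixes 3/4 on P

P1 indiff ⇒ q·7+(1-q)·6 = q·8+(1-q)·3 ⇒ q(-1) = (1-q)(-3) ⇒ q = 3/4
P2 indiff ⇒ p·6+(1-p)·0 = p·3+(1-p)·1 ⇒ p(3) = (1-p)(1) ⇒ p = 1/4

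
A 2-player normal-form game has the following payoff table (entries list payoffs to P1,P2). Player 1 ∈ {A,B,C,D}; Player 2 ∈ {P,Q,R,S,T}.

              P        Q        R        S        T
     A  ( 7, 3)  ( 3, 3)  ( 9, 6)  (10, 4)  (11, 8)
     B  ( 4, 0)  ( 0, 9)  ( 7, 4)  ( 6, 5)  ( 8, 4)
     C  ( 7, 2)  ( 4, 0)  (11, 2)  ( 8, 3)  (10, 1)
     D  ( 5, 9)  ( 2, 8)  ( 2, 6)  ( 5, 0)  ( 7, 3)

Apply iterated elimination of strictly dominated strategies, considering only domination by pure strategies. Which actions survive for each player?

P1 drop B (A beats it: P:7>4 Q:3>0 R:9>7 S:10>6 T:11>8)
P1 drop D (A beats it: P:7>5 Q:3>2 R:9>2 S:10>5 T:11>7)
P2 drop P (S beats it: A:4>3 C:3>2)
P2 drop Q (R beats it: A:6>3 C:2>0)
P1→{A,C} P2→{R,S,T}

Survivors P1:{A,C} P2:{R,S,T}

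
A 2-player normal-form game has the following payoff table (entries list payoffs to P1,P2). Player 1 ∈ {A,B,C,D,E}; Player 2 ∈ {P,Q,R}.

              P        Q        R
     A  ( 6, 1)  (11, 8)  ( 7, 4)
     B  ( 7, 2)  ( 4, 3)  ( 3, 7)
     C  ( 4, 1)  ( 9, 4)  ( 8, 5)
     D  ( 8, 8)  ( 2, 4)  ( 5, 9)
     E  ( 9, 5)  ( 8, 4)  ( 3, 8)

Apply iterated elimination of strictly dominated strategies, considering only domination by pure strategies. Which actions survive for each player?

P2 drop P (R beats it: A:4>1 B:7>2 C:5>1 D:9>8 E:8>5)
P1 drop B (A beats it: Q:11>4 R:7>3)
P1 drop D (A beats it: Q:11>2 R:7>5)
P1 drop E (A beats it: Q:11>8 R:7>3)
P1→{A,C} P2→{Q,R}

IESDS → P1:{A,C} P2:{Q,R}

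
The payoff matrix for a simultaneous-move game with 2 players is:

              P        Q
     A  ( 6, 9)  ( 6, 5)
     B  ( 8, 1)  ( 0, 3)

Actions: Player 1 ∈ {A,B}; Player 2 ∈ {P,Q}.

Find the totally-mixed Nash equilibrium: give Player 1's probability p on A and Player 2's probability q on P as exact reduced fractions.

P1 indiff ⇒ q·6+(1-q)·6 = q·8+(1-q)·0 ⇒ q(-2) = (1-q)(-6) ⇒ q = 3/4
P2 indiff ⇒ p·9+(1-p)·1 = p·5+(1-p)·3 ⇒ p(4) = (1-p)(2) ⇒ p = 1/3

P1 mixes 1/3 on A; P2 mixes 3/4 on P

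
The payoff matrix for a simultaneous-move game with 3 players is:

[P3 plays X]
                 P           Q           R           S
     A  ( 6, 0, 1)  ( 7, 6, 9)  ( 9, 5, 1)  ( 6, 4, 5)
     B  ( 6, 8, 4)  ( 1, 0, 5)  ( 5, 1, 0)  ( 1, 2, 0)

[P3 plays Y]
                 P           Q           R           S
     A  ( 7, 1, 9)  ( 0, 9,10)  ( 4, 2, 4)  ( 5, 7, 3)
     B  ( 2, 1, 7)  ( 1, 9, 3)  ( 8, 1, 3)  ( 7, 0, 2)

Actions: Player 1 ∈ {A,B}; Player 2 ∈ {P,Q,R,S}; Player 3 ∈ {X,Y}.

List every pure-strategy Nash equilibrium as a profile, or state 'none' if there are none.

PSNE: ∅

(A,P,X): not NE [P2→Q gives 6>0; P3→Y gives 9>1]
(A,P,Y): not NE [P2→Q gives 9>1]
(A,Q,X): not NE [P3→Y gives 10>9]
(A,Q,Y): not NE [P1→B gives 1>0]
(A,R,X): not NE [P2→Q gives 6>5; P3→Y gives 4>1]
(A,R,Y): not NE [P1→B gives 8>4; P2→Q gives 9>2]
(A,S,X): not NE [P2→Q gives 6>4]
(A,S,Y): not NE [P1→B gives 7>5; P2→Q gives 9>7; P3→X gives 5>3]
(B,P,X): not NE [P3→Y gives 7>4]
(B,P,Y): not NE [P1→A gives 7>2; P2→Q gives 9>1]
(B,Q,X): not NE [P1→A gives 7>1; P2→P gives 8>0]
(B,Q,Y): not NE [P3→X gives 5>3]
(B,R,X): not NE [P1→A gives 9>5; P2→P gives 8>1; P3→Y gives 3>0]
(B,R,Y): not NE [P2→Q gives 9>1]
(B,S,X): not NE [P1→A gives 6>1; P2→P gives 8>2; P3→Y gives 2>0]
(B,S,Y): not NE [P2→Q gives 9>0]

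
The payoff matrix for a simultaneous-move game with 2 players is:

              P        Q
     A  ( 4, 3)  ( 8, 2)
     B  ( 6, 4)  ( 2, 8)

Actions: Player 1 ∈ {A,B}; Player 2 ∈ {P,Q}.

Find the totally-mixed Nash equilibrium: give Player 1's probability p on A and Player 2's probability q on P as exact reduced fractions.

P1 mixes 4/5 on A; P2 mixes 3/4 on P

P1 indiff ⇒ q·4+(1-q)·8 = q·6+(1-q)·2 ⇒ q(-2) = (1-q)(-6) ⇒ q = 3/4
P2 indiff ⇒ p·3+(1-p)·4 = p·2+(1-p)·8 ⇒ p(1) = (1-p)(4) ⇒ p = 4/5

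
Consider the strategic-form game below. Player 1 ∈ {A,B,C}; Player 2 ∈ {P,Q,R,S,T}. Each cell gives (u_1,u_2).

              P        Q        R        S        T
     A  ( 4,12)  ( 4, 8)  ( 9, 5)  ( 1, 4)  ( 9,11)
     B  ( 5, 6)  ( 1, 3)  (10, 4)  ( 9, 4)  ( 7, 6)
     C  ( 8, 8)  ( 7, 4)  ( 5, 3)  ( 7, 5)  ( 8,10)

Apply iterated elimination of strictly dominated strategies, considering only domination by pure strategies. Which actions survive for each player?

Survivors P1:{A,C} P2:{P,T}

P2 drop Q (P beats it: A:12>8 B:6>3 C:8>4)
P2 drop R (P beats it: A:12>5 B:6>4 C:8>3)
P2 drop S (P beats it: A:12>4 B:6>4 C:8>5)
P1 drop B (C beats it: P:8>5 T:8>7)
P1→{A,C} P2→{P,T}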